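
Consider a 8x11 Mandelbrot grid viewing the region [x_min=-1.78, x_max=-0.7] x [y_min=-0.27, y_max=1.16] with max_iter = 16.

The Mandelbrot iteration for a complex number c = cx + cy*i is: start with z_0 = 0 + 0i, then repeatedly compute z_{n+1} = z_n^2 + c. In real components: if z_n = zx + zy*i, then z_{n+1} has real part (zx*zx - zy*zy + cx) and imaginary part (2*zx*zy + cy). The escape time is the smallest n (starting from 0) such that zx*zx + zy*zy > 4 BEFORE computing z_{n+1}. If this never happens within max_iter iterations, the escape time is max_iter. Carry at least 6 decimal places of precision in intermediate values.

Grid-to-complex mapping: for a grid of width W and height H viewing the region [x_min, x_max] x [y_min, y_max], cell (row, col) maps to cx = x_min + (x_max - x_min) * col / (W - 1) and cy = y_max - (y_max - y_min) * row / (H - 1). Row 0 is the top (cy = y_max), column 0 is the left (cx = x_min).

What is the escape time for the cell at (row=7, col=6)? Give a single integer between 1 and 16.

z_0 = 0 + 0i, c = -0.8543 + 0.1590i
Iter 1: z = -0.8543 + 0.1590i, |z|^2 = 0.7551
Iter 2: z = -0.1498 + -0.1127i, |z|^2 = 0.0351
Iter 3: z = -0.8445 + 0.1927i, |z|^2 = 0.7504
Iter 4: z = -0.1782 + -0.1666i, |z|^2 = 0.0595
Iter 5: z = -0.8503 + 0.2184i, |z|^2 = 0.7707
Iter 6: z = -0.1790 + -0.2123i, |z|^2 = 0.0771
Iter 7: z = -0.8673 + 0.2350i, |z|^2 = 0.8075
Iter 8: z = -0.1572 + -0.2487i, |z|^2 = 0.0866
Iter 9: z = -0.8914 + 0.2372i, |z|^2 = 0.8508
Iter 10: z = -0.1160 + -0.2639i, |z|^2 = 0.0831
Iter 11: z = -0.9105 + 0.2202i, |z|^2 = 0.8774
Iter 12: z = -0.0738 + -0.2420i, |z|^2 = 0.0640
Iter 13: z = -0.9074 + 0.1947i, |z|^2 = 0.8613
Iter 14: z = -0.0689 + -0.1944i, |z|^2 = 0.0425
Iter 15: z = -0.8873 + 0.1858i, |z|^2 = 0.8219

Answer: 16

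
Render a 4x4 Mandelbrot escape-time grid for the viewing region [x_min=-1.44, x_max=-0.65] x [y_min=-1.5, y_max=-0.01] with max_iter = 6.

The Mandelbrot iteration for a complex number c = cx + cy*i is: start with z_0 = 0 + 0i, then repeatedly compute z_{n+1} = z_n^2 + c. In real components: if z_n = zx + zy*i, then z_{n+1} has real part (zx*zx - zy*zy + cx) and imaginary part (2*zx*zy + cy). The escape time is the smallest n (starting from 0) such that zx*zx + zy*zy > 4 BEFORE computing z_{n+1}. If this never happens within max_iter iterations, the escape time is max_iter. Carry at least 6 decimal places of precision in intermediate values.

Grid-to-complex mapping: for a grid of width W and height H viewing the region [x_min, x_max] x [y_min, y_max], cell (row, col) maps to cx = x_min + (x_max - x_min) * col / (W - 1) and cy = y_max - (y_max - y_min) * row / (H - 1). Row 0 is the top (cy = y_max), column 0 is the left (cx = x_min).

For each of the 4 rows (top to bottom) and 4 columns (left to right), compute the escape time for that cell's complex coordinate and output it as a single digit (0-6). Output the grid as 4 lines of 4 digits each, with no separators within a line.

Answer: 6666
3556
3334
1222

Derivation:
(row=0, col=0): c = -1.4400 + -0.0100i → escape time 6
(row=0, col=1): c = -1.1767 + -0.0100i → escape time 6
(row=0, col=2): c = -0.9133 + -0.0100i → escape time 6
(row=0, col=3): c = -0.6500 + -0.0100i → escape time 6
(row=1, col=0): c = -1.4400 + -0.5067i → escape time 3
(row=1, col=1): c = -1.1767 + -0.5067i → escape time 5
(row=1, col=2): c = -0.9133 + -0.5067i → escape time 5
(row=1, col=3): c = -0.6500 + -0.5067i → escape time 6
(row=2, col=0): c = -1.4400 + -1.0033i → escape time 3
(row=2, col=1): c = -1.1767 + -1.0033i → escape time 3
(row=2, col=2): c = -0.9133 + -1.0033i → escape time 3
(row=2, col=3): c = -0.6500 + -1.0033i → escape time 4
(row=3, col=0): c = -1.4400 + -1.5000i → escape time 1
(row=3, col=1): c = -1.1767 + -1.5000i → escape time 2
(row=3, col=2): c = -0.9133 + -1.5000i → escape time 2
(row=3, col=3): c = -0.6500 + -1.5000i → escape time 2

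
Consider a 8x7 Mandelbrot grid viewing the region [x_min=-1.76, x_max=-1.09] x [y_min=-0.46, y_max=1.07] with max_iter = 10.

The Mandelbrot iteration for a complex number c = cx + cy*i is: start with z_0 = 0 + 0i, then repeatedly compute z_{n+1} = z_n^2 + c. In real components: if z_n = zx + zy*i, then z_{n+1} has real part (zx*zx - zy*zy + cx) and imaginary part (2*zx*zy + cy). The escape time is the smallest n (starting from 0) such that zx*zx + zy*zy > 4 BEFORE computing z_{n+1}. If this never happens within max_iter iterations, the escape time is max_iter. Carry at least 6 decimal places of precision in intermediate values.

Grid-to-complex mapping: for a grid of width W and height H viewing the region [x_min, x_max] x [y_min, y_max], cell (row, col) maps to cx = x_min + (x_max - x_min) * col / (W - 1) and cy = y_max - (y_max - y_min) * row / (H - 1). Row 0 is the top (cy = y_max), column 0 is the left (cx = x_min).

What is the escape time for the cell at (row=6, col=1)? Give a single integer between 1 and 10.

z_0 = 0 + 0i, c = -1.6643 + -0.4600i
Iter 1: z = -1.6643 + -0.4600i, |z|^2 = 2.9814
Iter 2: z = 0.8940 + 1.0711i, |z|^2 = 1.9465
Iter 3: z = -2.0125 + 1.4551i, |z|^2 = 6.1674
Escaped at iteration 3

Answer: 3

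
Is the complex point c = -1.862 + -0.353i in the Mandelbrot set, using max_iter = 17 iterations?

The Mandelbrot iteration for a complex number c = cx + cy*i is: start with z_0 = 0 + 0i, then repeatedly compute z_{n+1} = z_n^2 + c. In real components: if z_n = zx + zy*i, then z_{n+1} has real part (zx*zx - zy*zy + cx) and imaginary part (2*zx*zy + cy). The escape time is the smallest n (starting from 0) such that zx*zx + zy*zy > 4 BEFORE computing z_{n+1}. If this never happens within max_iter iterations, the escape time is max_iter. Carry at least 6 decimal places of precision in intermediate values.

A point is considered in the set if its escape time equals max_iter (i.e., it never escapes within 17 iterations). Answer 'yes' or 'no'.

Answer: no

Derivation:
z_0 = 0 + 0i, c = -1.8620 + -0.3530i
Iter 1: z = -1.8620 + -0.3530i, |z|^2 = 3.5917
Iter 2: z = 1.4804 + 0.9616i, |z|^2 = 3.1163
Iter 3: z = -0.5949 + 2.4941i, |z|^2 = 6.5744
Escaped at iteration 3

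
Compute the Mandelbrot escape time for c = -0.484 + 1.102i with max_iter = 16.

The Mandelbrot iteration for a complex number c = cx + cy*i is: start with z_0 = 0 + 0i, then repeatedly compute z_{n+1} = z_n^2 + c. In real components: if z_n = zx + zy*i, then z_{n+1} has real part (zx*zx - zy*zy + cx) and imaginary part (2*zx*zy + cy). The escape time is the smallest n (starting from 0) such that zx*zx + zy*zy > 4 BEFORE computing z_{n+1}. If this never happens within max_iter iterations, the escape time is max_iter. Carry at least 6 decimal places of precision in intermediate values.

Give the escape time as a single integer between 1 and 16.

z_0 = 0 + 0i, c = -0.4840 + 1.1020i
Iter 1: z = -0.4840 + 1.1020i, |z|^2 = 1.4487
Iter 2: z = -1.4641 + 0.0353i, |z|^2 = 2.1450
Iter 3: z = 1.6585 + 0.9987i, |z|^2 = 3.7480
Iter 4: z = 1.2691 + 4.4148i, |z|^2 = 21.1009
Escaped at iteration 4

Answer: 4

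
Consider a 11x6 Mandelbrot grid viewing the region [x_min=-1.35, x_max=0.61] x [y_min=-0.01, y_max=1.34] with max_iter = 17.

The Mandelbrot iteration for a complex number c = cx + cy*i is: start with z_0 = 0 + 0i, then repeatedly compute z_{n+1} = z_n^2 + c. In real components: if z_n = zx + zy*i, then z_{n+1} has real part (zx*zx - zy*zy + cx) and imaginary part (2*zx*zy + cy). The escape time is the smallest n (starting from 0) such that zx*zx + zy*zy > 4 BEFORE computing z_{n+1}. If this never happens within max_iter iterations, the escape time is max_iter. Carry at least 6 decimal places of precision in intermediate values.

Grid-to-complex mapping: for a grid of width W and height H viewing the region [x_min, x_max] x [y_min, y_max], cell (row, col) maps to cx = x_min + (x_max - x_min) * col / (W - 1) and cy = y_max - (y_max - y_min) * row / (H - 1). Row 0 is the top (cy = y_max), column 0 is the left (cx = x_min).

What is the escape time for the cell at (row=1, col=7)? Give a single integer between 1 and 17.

Answer: 4

Derivation:
z_0 = 0 + 0i, c = 0.0220 + 1.0700i
Iter 1: z = 0.0220 + 1.0700i, |z|^2 = 1.1454
Iter 2: z = -1.1224 + 1.1171i, |z|^2 = 2.5077
Iter 3: z = 0.0339 + -1.4377i, |z|^2 = 2.0680
Iter 4: z = -2.0437 + 0.9724i, |z|^2 = 5.1223
Escaped at iteration 4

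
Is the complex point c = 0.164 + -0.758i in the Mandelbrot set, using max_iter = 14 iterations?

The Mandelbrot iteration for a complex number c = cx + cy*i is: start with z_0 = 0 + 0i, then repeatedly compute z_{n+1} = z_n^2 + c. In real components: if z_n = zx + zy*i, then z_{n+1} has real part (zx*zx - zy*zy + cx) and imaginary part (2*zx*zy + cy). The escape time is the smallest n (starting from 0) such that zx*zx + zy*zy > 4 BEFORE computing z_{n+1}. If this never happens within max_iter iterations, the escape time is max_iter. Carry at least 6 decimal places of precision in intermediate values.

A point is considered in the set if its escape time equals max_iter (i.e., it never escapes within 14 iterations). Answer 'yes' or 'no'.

z_0 = 0 + 0i, c = 0.1640 + -0.7580i
Iter 1: z = 0.1640 + -0.7580i, |z|^2 = 0.6015
Iter 2: z = -0.3837 + -1.0066i, |z|^2 = 1.1605
Iter 3: z = -0.7021 + 0.0144i, |z|^2 = 0.4931
Iter 4: z = 0.6567 + -0.7782i, |z|^2 = 1.0370
Iter 5: z = -0.0104 + -1.7802i, |z|^2 = 3.1692
Iter 6: z = -3.0050 + -0.7210i, |z|^2 = 9.5496
Escaped at iteration 6

Answer: no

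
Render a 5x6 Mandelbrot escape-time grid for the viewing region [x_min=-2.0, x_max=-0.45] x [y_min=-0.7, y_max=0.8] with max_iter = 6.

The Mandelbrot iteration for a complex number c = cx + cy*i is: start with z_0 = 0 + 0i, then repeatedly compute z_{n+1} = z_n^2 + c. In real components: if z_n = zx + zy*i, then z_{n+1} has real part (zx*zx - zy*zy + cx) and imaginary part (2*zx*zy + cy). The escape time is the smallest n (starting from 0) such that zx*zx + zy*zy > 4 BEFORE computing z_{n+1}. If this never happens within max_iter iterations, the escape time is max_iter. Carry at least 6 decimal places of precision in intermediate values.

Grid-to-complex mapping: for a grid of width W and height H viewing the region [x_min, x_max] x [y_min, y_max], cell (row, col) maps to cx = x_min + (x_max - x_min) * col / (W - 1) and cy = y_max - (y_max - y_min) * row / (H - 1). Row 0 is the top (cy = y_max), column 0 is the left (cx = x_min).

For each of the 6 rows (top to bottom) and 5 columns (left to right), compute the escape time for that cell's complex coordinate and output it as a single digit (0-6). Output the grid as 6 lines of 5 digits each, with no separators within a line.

Answer: 13346
13566
15666
16666
13666
13346

Derivation:
(row=0, col=0): c = -2.0000 + 0.8000i → escape time 1
(row=0, col=1): c = -1.6125 + 0.8000i → escape time 3
(row=0, col=2): c = -1.2250 + 0.8000i → escape time 3
(row=0, col=3): c = -0.8375 + 0.8000i → escape time 4
(row=0, col=4): c = -0.4500 + 0.8000i → escape time 6
(row=1, col=0): c = -2.0000 + 0.5000i → escape time 1
(row=1, col=1): c = -1.6125 + 0.5000i → escape time 3
(row=1, col=2): c = -1.2250 + 0.5000i → escape time 5
(row=1, col=3): c = -0.8375 + 0.5000i → escape time 6
(row=1, col=4): c = -0.4500 + 0.5000i → escape time 6
(row=2, col=0): c = -2.0000 + 0.2000i → escape time 1
(row=2, col=1): c = -1.6125 + 0.2000i → escape time 5
(row=2, col=2): c = -1.2250 + 0.2000i → escape time 6
(row=2, col=3): c = -0.8375 + 0.2000i → escape time 6
(row=2, col=4): c = -0.4500 + 0.2000i → escape time 6
(row=3, col=0): c = -2.0000 + -0.1000i → escape time 1
(row=3, col=1): c = -1.6125 + -0.1000i → escape time 6
(row=3, col=2): c = -1.2250 + -0.1000i → escape time 6
(row=3, col=3): c = -0.8375 + -0.1000i → escape time 6
(row=3, col=4): c = -0.4500 + -0.1000i → escape time 6
(row=4, col=0): c = -2.0000 + -0.4000i → escape time 1
(row=4, col=1): c = -1.6125 + -0.4000i → escape time 3
(row=4, col=2): c = -1.2250 + -0.4000i → escape time 6
(row=4, col=3): c = -0.8375 + -0.4000i → escape time 6
(row=4, col=4): c = -0.4500 + -0.4000i → escape time 6
(row=5, col=0): c = -2.0000 + -0.7000i → escape time 1
(row=5, col=1): c = -1.6125 + -0.7000i → escape time 3
(row=5, col=2): c = -1.2250 + -0.7000i → escape time 3
(row=5, col=3): c = -0.8375 + -0.7000i → escape time 4
(row=5, col=4): c = -0.4500 + -0.7000i → escape time 6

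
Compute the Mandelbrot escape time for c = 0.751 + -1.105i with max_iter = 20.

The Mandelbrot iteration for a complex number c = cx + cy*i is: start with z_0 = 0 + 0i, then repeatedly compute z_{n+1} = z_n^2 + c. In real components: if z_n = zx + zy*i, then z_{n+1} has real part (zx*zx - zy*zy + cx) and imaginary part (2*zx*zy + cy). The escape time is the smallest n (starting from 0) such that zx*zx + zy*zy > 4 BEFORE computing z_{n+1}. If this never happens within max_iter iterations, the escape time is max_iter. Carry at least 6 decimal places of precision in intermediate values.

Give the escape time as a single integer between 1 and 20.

z_0 = 0 + 0i, c = 0.7510 + -1.1050i
Iter 1: z = 0.7510 + -1.1050i, |z|^2 = 1.7850
Iter 2: z = 0.0940 + -2.7647i, |z|^2 = 7.6525
Escaped at iteration 2

Answer: 2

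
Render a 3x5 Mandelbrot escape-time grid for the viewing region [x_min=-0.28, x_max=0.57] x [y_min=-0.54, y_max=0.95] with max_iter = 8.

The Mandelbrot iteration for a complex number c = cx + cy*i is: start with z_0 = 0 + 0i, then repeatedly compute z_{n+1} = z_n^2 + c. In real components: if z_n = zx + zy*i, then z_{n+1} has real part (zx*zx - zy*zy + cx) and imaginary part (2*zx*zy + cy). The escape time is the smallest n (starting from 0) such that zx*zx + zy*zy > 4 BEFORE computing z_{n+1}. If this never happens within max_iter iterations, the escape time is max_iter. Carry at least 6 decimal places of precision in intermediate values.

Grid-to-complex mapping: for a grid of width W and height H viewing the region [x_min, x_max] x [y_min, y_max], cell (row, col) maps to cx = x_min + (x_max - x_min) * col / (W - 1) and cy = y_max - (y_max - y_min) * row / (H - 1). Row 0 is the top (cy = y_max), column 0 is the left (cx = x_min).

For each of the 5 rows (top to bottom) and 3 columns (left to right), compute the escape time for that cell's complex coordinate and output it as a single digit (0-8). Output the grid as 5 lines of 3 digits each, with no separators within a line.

Answer: 642
883
884
884
884

Derivation:
(row=0, col=0): c = -0.2800 + 0.9500i → escape time 6
(row=0, col=1): c = 0.1450 + 0.9500i → escape time 4
(row=0, col=2): c = 0.5700 + 0.9500i → escape time 2
(row=1, col=0): c = -0.2800 + 0.5775i → escape time 8
(row=1, col=1): c = 0.1450 + 0.5775i → escape time 8
(row=1, col=2): c = 0.5700 + 0.5775i → escape time 3
(row=2, col=0): c = -0.2800 + 0.2050i → escape time 8
(row=2, col=1): c = 0.1450 + 0.2050i → escape time 8
(row=2, col=2): c = 0.5700 + 0.2050i → escape time 4
(row=3, col=0): c = -0.2800 + -0.1675i → escape time 8
(row=3, col=1): c = 0.1450 + -0.1675i → escape time 8
(row=3, col=2): c = 0.5700 + -0.1675i → escape time 4
(row=4, col=0): c = -0.2800 + -0.5400i → escape time 8
(row=4, col=1): c = 0.1450 + -0.5400i → escape time 8
(row=4, col=2): c = 0.5700 + -0.5400i → escape time 4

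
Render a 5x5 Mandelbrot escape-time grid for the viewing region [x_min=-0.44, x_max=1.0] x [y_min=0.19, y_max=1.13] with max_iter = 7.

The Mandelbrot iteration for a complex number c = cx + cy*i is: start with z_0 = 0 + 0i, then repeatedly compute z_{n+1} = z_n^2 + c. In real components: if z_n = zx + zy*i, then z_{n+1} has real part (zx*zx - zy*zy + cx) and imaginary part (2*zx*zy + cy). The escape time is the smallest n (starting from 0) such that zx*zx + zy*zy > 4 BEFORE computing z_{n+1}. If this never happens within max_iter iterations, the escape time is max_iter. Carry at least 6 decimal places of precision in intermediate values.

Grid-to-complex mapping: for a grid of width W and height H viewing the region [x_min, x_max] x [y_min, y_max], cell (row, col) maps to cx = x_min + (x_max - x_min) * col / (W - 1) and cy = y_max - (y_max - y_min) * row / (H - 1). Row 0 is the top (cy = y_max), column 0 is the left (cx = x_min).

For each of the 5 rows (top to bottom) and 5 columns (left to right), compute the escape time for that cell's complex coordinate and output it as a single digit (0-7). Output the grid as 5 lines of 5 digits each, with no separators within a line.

Answer: 45322
57422
77732
77732
77742

Derivation:
(row=0, col=0): c = -0.4400 + 1.1300i → escape time 4
(row=0, col=1): c = -0.0800 + 1.1300i → escape time 5
(row=0, col=2): c = 0.2800 + 1.1300i → escape time 3
(row=0, col=3): c = 0.6400 + 1.1300i → escape time 2
(row=0, col=4): c = 1.0000 + 1.1300i → escape time 2
(row=1, col=0): c = -0.4400 + 0.8950i → escape time 5
(row=1, col=1): c = -0.0800 + 0.8950i → escape time 7
(row=1, col=2): c = 0.2800 + 0.8950i → escape time 4
(row=1, col=3): c = 0.6400 + 0.8950i → escape time 2
(row=1, col=4): c = 1.0000 + 0.8950i → escape time 2
(row=2, col=0): c = -0.4400 + 0.6600i → escape time 7
(row=2, col=1): c = -0.0800 + 0.6600i → escape time 7
(row=2, col=2): c = 0.2800 + 0.6600i → escape time 7
(row=2, col=3): c = 0.6400 + 0.6600i → escape time 3
(row=2, col=4): c = 1.0000 + 0.6600i → escape time 2
(row=3, col=0): c = -0.4400 + 0.4250i → escape time 7
(row=3, col=1): c = -0.0800 + 0.4250i → escape time 7
(row=3, col=2): c = 0.2800 + 0.4250i → escape time 7
(row=3, col=3): c = 0.6400 + 0.4250i → escape time 3
(row=3, col=4): c = 1.0000 + 0.4250i → escape time 2
(row=4, col=0): c = -0.4400 + 0.1900i → escape time 7
(row=4, col=1): c = -0.0800 + 0.1900i → escape time 7
(row=4, col=2): c = 0.2800 + 0.1900i → escape time 7
(row=4, col=3): c = 0.6400 + 0.1900i → escape time 4
(row=4, col=4): c = 1.0000 + 0.1900i → escape time 2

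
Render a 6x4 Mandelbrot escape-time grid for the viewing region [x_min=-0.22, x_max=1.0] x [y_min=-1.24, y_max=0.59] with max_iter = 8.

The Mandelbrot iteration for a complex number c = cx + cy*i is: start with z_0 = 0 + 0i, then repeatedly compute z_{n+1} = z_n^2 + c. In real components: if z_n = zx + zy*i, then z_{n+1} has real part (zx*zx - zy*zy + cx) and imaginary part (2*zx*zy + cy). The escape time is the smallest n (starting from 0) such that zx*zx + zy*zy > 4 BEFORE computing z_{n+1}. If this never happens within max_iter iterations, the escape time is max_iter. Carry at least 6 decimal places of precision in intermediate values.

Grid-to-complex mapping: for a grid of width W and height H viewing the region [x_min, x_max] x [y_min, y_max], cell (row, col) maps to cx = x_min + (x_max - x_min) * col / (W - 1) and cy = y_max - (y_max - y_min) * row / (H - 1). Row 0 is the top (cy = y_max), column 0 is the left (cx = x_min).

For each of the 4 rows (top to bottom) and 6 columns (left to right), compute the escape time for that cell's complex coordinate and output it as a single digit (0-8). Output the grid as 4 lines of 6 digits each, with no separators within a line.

Answer: 888432
888532
888432
332222

Derivation:
(row=0, col=0): c = -0.2200 + 0.5900i → escape time 8
(row=0, col=1): c = 0.0240 + 0.5900i → escape time 8
(row=0, col=2): c = 0.2680 + 0.5900i → escape time 8
(row=0, col=3): c = 0.5120 + 0.5900i → escape time 4
(row=0, col=4): c = 0.7560 + 0.5900i → escape time 3
(row=0, col=5): c = 1.0000 + 0.5900i → escape time 2
(row=1, col=0): c = -0.2200 + -0.0200i → escape time 8
(row=1, col=1): c = 0.0240 + -0.0200i → escape time 8
(row=1, col=2): c = 0.2680 + -0.0200i → escape time 8
(row=1, col=3): c = 0.5120 + -0.0200i → escape time 5
(row=1, col=4): c = 0.7560 + -0.0200i → escape time 3
(row=1, col=5): c = 1.0000 + -0.0200i → escape time 2
(row=2, col=0): c = -0.2200 + -0.6300i → escape time 8
(row=2, col=1): c = 0.0240 + -0.6300i → escape time 8
(row=2, col=2): c = 0.2680 + -0.6300i → escape time 8
(row=2, col=3): c = 0.5120 + -0.6300i → escape time 4
(row=2, col=4): c = 0.7560 + -0.6300i → escape time 3
(row=2, col=5): c = 1.0000 + -0.6300i → escape time 2
(row=3, col=0): c = -0.2200 + -1.2400i → escape time 3
(row=3, col=1): c = 0.0240 + -1.2400i → escape time 3
(row=3, col=2): c = 0.2680 + -1.2400i → escape time 2
(row=3, col=3): c = 0.5120 + -1.2400i → escape time 2
(row=3, col=4): c = 0.7560 + -1.2400i → escape time 2
(row=3, col=5): c = 1.0000 + -1.2400i → escape time 2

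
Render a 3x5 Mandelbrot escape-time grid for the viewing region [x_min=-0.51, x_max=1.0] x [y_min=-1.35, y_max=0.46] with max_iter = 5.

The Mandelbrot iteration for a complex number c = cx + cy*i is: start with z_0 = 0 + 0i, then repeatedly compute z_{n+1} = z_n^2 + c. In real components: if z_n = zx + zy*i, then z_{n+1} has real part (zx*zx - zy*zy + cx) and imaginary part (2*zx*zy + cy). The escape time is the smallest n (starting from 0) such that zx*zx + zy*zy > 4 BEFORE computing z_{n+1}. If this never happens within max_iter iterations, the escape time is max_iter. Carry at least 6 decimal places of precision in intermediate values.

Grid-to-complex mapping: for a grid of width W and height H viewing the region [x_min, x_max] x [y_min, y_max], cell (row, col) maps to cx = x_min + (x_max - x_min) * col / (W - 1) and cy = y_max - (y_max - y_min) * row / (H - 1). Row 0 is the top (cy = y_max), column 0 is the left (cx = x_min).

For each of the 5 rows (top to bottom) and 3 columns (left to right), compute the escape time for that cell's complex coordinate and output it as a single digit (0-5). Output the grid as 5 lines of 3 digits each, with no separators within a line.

(row=0, col=0): c = -0.5100 + 0.4600i → escape time 5
(row=0, col=1): c = 0.2450 + 0.4600i → escape time 5
(row=0, col=2): c = 1.0000 + 0.4600i → escape time 2
(row=1, col=0): c = -0.5100 + 0.0075i → escape time 5
(row=1, col=1): c = 0.2450 + 0.0075i → escape time 5
(row=1, col=2): c = 1.0000 + 0.0075i → escape time 2
(row=2, col=0): c = -0.5100 + -0.4450i → escape time 5
(row=2, col=1): c = 0.2450 + -0.4450i → escape time 5
(row=2, col=2): c = 1.0000 + -0.4450i → escape time 2
(row=3, col=0): c = -0.5100 + -0.8975i → escape time 4
(row=3, col=1): c = 0.2450 + -0.8975i → escape time 4
(row=3, col=2): c = 1.0000 + -0.8975i → escape time 2
(row=4, col=0): c = -0.5100 + -1.3500i → escape time 2
(row=4, col=1): c = 0.2450 + -1.3500i → escape time 2
(row=4, col=2): c = 1.0000 + -1.3500i → escape time 2

Answer: 552
552
552
442
222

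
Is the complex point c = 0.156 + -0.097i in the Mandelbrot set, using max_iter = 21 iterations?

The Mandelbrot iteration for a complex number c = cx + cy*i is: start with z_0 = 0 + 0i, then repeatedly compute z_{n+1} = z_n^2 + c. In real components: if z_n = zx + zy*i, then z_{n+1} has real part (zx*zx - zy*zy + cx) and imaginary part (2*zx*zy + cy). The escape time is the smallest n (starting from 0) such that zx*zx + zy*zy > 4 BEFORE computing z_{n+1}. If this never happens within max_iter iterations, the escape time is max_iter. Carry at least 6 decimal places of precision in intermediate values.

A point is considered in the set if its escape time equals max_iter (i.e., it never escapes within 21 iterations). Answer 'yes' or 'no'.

z_0 = 0 + 0i, c = 0.1560 + -0.0970i
Iter 1: z = 0.1560 + -0.0970i, |z|^2 = 0.0337
Iter 2: z = 0.1709 + -0.1273i, |z|^2 = 0.0454
Iter 3: z = 0.1690 + -0.1405i, |z|^2 = 0.0483
Iter 4: z = 0.1648 + -0.1445i, |z|^2 = 0.0480
Iter 5: z = 0.1623 + -0.1446i, |z|^2 = 0.0473
Iter 6: z = 0.1614 + -0.1439i, |z|^2 = 0.0468
Iter 7: z = 0.1613 + -0.1435i, |z|^2 = 0.0466
Iter 8: z = 0.1614 + -0.1433i, |z|^2 = 0.0466
Iter 9: z = 0.1615 + -0.1433i, |z|^2 = 0.0466
Iter 10: z = 0.1616 + -0.1433i, |z|^2 = 0.0466
Iter 11: z = 0.1616 + -0.1433i, |z|^2 = 0.0466
Iter 12: z = 0.1616 + -0.1433i, |z|^2 = 0.0466
Iter 13: z = 0.1616 + -0.1433i, |z|^2 = 0.0466
Iter 14: z = 0.1616 + -0.1433i, |z|^2 = 0.0466
Iter 15: z = 0.1616 + -0.1433i, |z|^2 = 0.0466
Iter 16: z = 0.1616 + -0.1433i, |z|^2 = 0.0466
Iter 17: z = 0.1616 + -0.1433i, |z|^2 = 0.0466
Iter 18: z = 0.1616 + -0.1433i, |z|^2 = 0.0466
Iter 19: z = 0.1616 + -0.1433i, |z|^2 = 0.0466
Iter 20: z = 0.1616 + -0.1433i, |z|^2 = 0.0466
Did not escape in 21 iterations → in set

Answer: yes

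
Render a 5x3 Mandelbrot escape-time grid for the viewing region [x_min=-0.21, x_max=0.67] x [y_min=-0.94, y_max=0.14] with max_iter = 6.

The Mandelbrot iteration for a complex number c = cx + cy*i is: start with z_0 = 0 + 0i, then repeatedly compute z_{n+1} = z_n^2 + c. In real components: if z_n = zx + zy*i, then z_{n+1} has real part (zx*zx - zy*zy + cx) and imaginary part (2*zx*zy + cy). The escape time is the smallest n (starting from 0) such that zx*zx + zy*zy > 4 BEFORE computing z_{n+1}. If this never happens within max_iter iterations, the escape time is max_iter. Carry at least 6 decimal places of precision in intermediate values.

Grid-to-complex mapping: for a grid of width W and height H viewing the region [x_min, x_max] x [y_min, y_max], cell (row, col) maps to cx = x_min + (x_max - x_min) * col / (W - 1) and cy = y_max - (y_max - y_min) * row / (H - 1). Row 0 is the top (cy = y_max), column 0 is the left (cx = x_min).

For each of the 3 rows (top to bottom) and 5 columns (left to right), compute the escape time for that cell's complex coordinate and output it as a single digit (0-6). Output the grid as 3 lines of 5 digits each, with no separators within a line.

Answer: 66664
66663
66432

Derivation:
(row=0, col=0): c = -0.2100 + 0.1400i → escape time 6
(row=0, col=1): c = 0.0100 + 0.1400i → escape time 6
(row=0, col=2): c = 0.2300 + 0.1400i → escape time 6
(row=0, col=3): c = 0.4500 + 0.1400i → escape time 6
(row=0, col=4): c = 0.6700 + 0.1400i → escape time 4
(row=1, col=0): c = -0.2100 + -0.4000i → escape time 6
(row=1, col=1): c = 0.0100 + -0.4000i → escape time 6
(row=1, col=2): c = 0.2300 + -0.4000i → escape time 6
(row=1, col=3): c = 0.4500 + -0.4000i → escape time 6
(row=1, col=4): c = 0.6700 + -0.4000i → escape time 3
(row=2, col=0): c = -0.2100 + -0.9400i → escape time 6
(row=2, col=1): c = 0.0100 + -0.9400i → escape time 6
(row=2, col=2): c = 0.2300 + -0.9400i → escape time 4
(row=2, col=3): c = 0.4500 + -0.9400i → escape time 3
(row=2, col=4): c = 0.6700 + -0.9400i → escape time 2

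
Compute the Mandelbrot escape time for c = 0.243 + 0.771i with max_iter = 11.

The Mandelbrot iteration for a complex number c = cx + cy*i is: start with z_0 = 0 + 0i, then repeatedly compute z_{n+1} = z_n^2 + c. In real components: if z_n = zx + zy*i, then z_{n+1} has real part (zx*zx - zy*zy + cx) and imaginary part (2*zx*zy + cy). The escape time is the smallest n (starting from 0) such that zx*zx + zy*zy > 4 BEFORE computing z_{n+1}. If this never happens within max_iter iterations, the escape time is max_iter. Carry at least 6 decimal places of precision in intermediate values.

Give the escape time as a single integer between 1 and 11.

z_0 = 0 + 0i, c = 0.2430 + 0.7710i
Iter 1: z = 0.2430 + 0.7710i, |z|^2 = 0.6535
Iter 2: z = -0.2924 + 1.1457i, |z|^2 = 1.3981
Iter 3: z = -0.9841 + 0.1010i, |z|^2 = 0.9788
Iter 4: z = 1.2013 + 0.5722i, |z|^2 = 1.7706
Iter 5: z = 1.3588 + 2.1458i, |z|^2 = 6.4508
Escaped at iteration 5

Answer: 5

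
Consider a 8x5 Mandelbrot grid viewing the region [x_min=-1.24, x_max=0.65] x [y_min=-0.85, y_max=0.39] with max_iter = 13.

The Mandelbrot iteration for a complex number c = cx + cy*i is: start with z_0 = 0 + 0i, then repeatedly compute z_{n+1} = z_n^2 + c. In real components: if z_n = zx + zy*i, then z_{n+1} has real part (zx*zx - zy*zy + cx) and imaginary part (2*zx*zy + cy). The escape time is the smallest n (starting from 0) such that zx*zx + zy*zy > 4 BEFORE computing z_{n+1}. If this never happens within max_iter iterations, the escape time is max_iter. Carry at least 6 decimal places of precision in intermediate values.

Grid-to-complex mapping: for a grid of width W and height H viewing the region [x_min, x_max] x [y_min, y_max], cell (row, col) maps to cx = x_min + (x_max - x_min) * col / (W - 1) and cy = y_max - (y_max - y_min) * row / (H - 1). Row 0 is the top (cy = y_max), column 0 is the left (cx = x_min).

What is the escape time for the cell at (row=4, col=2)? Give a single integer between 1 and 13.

Answer: 4

Derivation:
z_0 = 0 + 0i, c = -0.7000 + -0.8500i
Iter 1: z = -0.7000 + -0.8500i, |z|^2 = 1.2125
Iter 2: z = -0.9325 + 0.3400i, |z|^2 = 0.9852
Iter 3: z = 0.0540 + -1.4841i, |z|^2 = 2.2055
Iter 4: z = -2.8996 + -1.0102i, |z|^2 = 9.4283
Escaped at iteration 4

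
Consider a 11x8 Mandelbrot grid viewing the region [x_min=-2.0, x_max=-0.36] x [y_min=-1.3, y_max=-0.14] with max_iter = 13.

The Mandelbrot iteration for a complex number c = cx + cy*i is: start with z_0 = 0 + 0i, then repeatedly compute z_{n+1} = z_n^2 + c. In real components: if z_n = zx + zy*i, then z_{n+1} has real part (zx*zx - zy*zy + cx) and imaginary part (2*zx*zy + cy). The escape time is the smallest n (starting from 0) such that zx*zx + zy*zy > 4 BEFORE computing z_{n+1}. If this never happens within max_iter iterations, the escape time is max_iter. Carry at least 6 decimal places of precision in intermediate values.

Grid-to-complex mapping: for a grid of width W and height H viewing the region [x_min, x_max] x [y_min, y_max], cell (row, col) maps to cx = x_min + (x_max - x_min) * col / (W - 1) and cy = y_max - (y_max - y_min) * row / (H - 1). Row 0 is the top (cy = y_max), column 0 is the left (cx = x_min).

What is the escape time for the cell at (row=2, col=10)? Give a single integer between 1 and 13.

z_0 = 0 + 0i, c = -0.3600 + -0.4714i
Iter 1: z = -0.3600 + -0.4714i, |z|^2 = 0.3518
Iter 2: z = -0.4526 + -0.1320i, |z|^2 = 0.2223
Iter 3: z = -0.1725 + -0.3519i, |z|^2 = 0.1536
Iter 4: z = -0.4541 + -0.3500i, |z|^2 = 0.3287
Iter 5: z = -0.2763 + -0.1536i, |z|^2 = 0.0999
Iter 6: z = -0.3072 + -0.3866i, |z|^2 = 0.2438
Iter 7: z = -0.4150 + -0.2339i, |z|^2 = 0.2270
Iter 8: z = -0.2425 + -0.2773i, |z|^2 = 0.1357
Iter 9: z = -0.3781 + -0.3370i, |z|^2 = 0.2565
Iter 10: z = -0.3306 + -0.2166i, |z|^2 = 0.1562
Iter 11: z = -0.2976 + -0.3282i, |z|^2 = 0.1963
Iter 12: z = -0.3791 + -0.2761i, |z|^2 = 0.2200

Answer: 13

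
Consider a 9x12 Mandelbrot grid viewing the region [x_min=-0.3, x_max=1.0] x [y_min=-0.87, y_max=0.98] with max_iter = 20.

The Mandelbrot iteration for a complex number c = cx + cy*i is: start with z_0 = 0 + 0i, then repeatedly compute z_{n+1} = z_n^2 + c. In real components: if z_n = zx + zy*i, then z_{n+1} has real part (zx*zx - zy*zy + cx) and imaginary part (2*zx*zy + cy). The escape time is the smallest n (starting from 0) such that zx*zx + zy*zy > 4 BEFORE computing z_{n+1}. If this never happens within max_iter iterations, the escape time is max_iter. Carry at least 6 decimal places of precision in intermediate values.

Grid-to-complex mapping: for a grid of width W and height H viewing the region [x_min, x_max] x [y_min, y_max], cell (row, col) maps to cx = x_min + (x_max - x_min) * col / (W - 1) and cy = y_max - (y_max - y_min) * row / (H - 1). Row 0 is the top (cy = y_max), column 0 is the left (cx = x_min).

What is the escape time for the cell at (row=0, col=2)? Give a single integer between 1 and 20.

z_0 = 0 + 0i, c = 0.0250 + 0.9800i
Iter 1: z = 0.0250 + 0.9800i, |z|^2 = 0.9610
Iter 2: z = -0.9348 + 1.0290i, |z|^2 = 1.9326
Iter 3: z = -0.1600 + -0.9438i, |z|^2 = 0.9163
Iter 4: z = -0.8401 + 1.2821i, |z|^2 = 2.3495
Iter 5: z = -0.9130 + -1.1741i, |z|^2 = 2.2120
Iter 6: z = -0.5200 + 3.1238i, |z|^2 = 10.0288
Escaped at iteration 6

Answer: 6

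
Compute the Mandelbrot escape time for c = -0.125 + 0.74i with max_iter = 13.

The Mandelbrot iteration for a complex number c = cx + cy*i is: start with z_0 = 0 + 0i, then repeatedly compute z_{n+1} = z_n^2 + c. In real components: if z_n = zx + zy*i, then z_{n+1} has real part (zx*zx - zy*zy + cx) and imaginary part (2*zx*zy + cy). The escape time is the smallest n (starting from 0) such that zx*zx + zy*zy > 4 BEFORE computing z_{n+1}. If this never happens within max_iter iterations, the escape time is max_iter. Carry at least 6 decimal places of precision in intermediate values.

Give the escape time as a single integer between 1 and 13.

z_0 = 0 + 0i, c = -0.1250 + 0.7400i
Iter 1: z = -0.1250 + 0.7400i, |z|^2 = 0.5632
Iter 2: z = -0.6570 + 0.5550i, |z|^2 = 0.7396
Iter 3: z = -0.0014 + 0.0108i, |z|^2 = 0.0001
Iter 4: z = -0.1251 + 0.7400i, |z|^2 = 0.5632
Iter 5: z = -0.6569 + 0.5548i, |z|^2 = 0.7394
Iter 6: z = -0.0013 + 0.0111i, |z|^2 = 0.0001
Iter 7: z = -0.1251 + 0.7400i, |z|^2 = 0.5632
Iter 8: z = -0.6569 + 0.5548i, |z|^2 = 0.7394
Iter 9: z = -0.0013 + 0.0111i, |z|^2 = 0.0001
Iter 10: z = -0.1251 + 0.7400i, |z|^2 = 0.5632
Iter 11: z = -0.6569 + 0.5548i, |z|^2 = 0.7394
Iter 12: z = -0.0013 + 0.0111i, |z|^2 = 0.0001

Answer: 13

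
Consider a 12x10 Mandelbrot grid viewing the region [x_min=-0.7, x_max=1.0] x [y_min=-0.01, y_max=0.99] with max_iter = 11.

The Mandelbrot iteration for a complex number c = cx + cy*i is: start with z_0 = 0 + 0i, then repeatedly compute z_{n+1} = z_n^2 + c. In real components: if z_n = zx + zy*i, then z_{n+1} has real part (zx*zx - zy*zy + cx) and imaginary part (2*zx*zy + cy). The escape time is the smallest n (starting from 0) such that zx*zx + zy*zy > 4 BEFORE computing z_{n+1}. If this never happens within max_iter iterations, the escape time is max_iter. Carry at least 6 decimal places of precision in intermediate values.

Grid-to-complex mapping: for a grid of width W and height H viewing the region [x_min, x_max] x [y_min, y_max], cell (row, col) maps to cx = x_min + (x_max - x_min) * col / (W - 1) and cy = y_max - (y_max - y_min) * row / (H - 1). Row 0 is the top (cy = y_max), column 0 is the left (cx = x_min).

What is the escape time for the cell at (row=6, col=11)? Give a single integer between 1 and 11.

z_0 = 0 + 0i, c = 1.0000 + 0.3233i
Iter 1: z = 1.0000 + 0.3233i, |z|^2 = 1.1045
Iter 2: z = 1.8955 + 0.9700i, |z|^2 = 4.5337
Escaped at iteration 2

Answer: 2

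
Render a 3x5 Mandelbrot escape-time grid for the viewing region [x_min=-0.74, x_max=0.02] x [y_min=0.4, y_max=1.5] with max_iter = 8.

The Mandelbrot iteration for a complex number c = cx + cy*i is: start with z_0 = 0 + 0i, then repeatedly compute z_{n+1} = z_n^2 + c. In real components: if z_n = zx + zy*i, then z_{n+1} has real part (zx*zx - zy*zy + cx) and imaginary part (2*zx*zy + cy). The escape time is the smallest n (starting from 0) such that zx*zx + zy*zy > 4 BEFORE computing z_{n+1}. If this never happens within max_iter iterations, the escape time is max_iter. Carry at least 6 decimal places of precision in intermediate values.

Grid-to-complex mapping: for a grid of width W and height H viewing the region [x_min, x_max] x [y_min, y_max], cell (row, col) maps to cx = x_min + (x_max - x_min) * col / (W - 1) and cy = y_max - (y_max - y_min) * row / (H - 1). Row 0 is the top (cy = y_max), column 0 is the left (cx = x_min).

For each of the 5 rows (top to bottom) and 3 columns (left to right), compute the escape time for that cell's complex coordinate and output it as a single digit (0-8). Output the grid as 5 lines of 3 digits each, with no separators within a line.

(row=0, col=0): c = -0.7400 + 1.5000i → escape time 2
(row=0, col=1): c = -0.3600 + 1.5000i → escape time 2
(row=0, col=2): c = 0.0200 + 1.5000i → escape time 2
(row=1, col=0): c = -0.7400 + 1.2250i → escape time 3
(row=1, col=1): c = -0.3600 + 1.2250i → escape time 3
(row=1, col=2): c = 0.0200 + 1.2250i → escape time 3
(row=2, col=0): c = -0.7400 + 0.9500i → escape time 4
(row=2, col=1): c = -0.3600 + 0.9500i → escape time 5
(row=2, col=2): c = 0.0200 + 0.9500i → escape time 6
(row=3, col=0): c = -0.7400 + 0.6750i → escape time 5
(row=3, col=1): c = -0.3600 + 0.6750i → escape time 8
(row=3, col=2): c = 0.0200 + 0.6750i → escape time 8
(row=4, col=0): c = -0.7400 + 0.4000i → escape time 8
(row=4, col=1): c = -0.3600 + 0.4000i → escape time 8
(row=4, col=2): c = 0.0200 + 0.4000i → escape time 8

Answer: 222
333
456
588
888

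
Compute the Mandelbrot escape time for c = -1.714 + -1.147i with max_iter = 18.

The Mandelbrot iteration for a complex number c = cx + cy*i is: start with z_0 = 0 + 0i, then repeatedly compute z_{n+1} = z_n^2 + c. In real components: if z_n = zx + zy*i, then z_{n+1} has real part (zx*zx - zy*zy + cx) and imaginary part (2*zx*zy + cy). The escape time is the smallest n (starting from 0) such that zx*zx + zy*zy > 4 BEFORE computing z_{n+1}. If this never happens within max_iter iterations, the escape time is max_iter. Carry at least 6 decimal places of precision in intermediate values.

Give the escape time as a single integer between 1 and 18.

z_0 = 0 + 0i, c = -1.7140 + -1.1470i
Iter 1: z = -1.7140 + -1.1470i, |z|^2 = 4.2534
Escaped at iteration 1

Answer: 1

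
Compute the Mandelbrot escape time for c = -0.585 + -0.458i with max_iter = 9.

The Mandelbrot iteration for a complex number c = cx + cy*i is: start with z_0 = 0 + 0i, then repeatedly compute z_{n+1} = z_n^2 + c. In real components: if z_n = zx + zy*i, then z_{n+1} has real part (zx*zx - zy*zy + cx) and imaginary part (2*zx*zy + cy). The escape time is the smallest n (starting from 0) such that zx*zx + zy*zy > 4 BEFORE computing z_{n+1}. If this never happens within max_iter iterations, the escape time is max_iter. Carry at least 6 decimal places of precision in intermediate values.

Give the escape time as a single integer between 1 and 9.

Answer: 9

Derivation:
z_0 = 0 + 0i, c = -0.5850 + -0.4580i
Iter 1: z = -0.5850 + -0.4580i, |z|^2 = 0.5520
Iter 2: z = -0.4525 + 0.0779i, |z|^2 = 0.2109
Iter 3: z = -0.3863 + -0.5285i, |z|^2 = 0.4285
Iter 4: z = -0.7151 + -0.0497i, |z|^2 = 0.5138
Iter 5: z = -0.0761 + -0.3869i, |z|^2 = 0.1555
Iter 6: z = -0.7289 + -0.3991i, |z|^2 = 0.6905
Iter 7: z = -0.2130 + 0.1238i, |z|^2 = 0.0607
Iter 8: z = -0.5549 + -0.5107i, |z|^2 = 0.5688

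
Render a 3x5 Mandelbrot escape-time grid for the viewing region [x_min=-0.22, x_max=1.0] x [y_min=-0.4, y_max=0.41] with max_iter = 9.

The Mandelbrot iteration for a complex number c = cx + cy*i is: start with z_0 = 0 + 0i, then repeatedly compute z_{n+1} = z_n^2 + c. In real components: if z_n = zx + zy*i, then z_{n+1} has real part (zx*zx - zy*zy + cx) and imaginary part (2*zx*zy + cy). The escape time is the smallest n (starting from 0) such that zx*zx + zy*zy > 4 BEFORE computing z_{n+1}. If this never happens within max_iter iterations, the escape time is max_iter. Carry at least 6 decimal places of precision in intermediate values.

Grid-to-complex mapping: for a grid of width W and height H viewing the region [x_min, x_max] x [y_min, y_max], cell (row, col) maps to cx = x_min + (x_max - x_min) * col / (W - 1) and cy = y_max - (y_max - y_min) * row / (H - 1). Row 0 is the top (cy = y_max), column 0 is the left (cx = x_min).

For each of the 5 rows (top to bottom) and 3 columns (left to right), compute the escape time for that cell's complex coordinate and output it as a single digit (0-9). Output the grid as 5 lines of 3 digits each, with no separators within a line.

Answer: 992
992
972
992
992

Derivation:
(row=0, col=0): c = -0.2200 + 0.4100i → escape time 9
(row=0, col=1): c = 0.3900 + 0.4100i → escape time 9
(row=0, col=2): c = 1.0000 + 0.4100i → escape time 2
(row=1, col=0): c = -0.2200 + 0.2075i → escape time 9
(row=1, col=1): c = 0.3900 + 0.2075i → escape time 9
(row=1, col=2): c = 1.0000 + 0.2075i → escape time 2
(row=2, col=0): c = -0.2200 + 0.0050i → escape time 9
(row=2, col=1): c = 0.3900 + 0.0050i → escape time 7
(row=2, col=2): c = 1.0000 + 0.0050i → escape time 2
(row=3, col=0): c = -0.2200 + -0.1975i → escape time 9
(row=3, col=1): c = 0.3900 + -0.1975i → escape time 9
(row=3, col=2): c = 1.0000 + -0.1975i → escape time 2
(row=4, col=0): c = -0.2200 + -0.4000i → escape time 9
(row=4, col=1): c = 0.3900 + -0.4000i → escape time 9
(row=4, col=2): c = 1.0000 + -0.4000i → escape time 2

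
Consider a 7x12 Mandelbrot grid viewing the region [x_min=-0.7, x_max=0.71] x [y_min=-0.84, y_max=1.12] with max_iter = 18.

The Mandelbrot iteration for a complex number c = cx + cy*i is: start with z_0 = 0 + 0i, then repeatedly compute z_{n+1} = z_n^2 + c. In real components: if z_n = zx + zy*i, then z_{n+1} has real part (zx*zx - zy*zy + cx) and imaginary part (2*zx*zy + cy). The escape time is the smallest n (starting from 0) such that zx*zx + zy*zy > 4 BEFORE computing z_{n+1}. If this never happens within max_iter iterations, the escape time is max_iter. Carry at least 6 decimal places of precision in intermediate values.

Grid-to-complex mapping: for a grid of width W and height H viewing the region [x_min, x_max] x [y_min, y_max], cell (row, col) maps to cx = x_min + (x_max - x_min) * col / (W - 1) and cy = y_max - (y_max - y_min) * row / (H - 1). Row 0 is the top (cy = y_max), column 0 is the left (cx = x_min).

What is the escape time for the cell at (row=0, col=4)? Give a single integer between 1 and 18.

Answer: 3

Derivation:
z_0 = 0 + 0i, c = 0.2400 + 1.1200i
Iter 1: z = 0.2400 + 1.1200i, |z|^2 = 1.3120
Iter 2: z = -0.9568 + 1.6576i, |z|^2 = 3.6631
Iter 3: z = -1.5922 + -2.0520i, |z|^2 = 6.7456
Escaped at iteration 3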